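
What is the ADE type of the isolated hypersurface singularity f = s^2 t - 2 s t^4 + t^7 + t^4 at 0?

D5

The Hessian of f at 0 is [[0, 0], [0, 0]] with rank 0, so corank 2. A Groebner basis of the Jacobian ideal J(f) in C{s,t} is {s^3, s^2/4 + t^3, s*t}; counting standard monomials gives mu = 5. Corank 2; j^3 = s^2*t has shape L^2 M (L != M), so D-series; mu = 5 gives D_5.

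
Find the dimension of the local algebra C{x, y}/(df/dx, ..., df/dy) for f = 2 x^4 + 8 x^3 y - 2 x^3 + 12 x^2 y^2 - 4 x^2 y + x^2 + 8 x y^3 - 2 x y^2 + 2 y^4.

The Hessian of f at 0 is [[2, 0], [0, 0]] with rank 1, so corank 1. A Groebner basis of the Jacobian ideal J(f) in C{x,y} is {x^2, x*y, -x + y^2}; counting standard monomials gives mu = 3. Corank 1: A-series; mu = 3 gives A_3.

3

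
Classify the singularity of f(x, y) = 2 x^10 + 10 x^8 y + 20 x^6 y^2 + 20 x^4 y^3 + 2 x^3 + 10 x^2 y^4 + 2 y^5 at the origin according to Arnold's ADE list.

The Hessian of f at 0 is [[0, 0], [0, 0]] with rank 0, so corank 2. A Groebner basis of the Jacobian ideal J(f) in C{x,y} is {y^4, x^2}; counting standard monomials gives mu = 8. Corank 2; j^3 = 2*x^3 is a perfect cube, so E-series; the 5-jet and mu = 8 give E_8.

E8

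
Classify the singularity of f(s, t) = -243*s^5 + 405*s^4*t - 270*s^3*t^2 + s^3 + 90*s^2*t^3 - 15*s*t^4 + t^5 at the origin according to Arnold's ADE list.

The Hessian of f at 0 is [[0, 0], [0, 0]] with rank 0, so corank 2. A Groebner basis of the Jacobian ideal J(f) in C{s,t} is {t^5, s*t^3 - t^4/12, s^2}; counting standard monomials gives mu = 8. Corank 2; j^3 = s^3 is a perfect cube, so E-series; the 5-jet and mu = 8 give E_8.

E8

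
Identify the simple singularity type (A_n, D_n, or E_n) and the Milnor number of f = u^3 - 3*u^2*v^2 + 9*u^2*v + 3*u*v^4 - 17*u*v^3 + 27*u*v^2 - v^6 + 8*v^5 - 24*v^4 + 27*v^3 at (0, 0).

Type E_{7}, Milnor number mu = 7.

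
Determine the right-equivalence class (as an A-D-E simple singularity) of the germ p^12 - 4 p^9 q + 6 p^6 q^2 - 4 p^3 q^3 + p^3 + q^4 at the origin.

The Hessian of f at 0 has rank 0. Corank 2; j^3 = p^3 is a perfect cube, so E-series; the 4-jet and mu = 6 give E_6.

E_{6}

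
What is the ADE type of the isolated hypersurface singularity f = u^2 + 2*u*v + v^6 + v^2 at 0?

A_5

The Hessian of f at 0 has rank 1. Corank 1: A-series; mu = 5 gives A_5.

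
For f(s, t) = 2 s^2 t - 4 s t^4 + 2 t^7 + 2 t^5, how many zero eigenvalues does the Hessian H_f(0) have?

2

Hessian at 0 has rank 0.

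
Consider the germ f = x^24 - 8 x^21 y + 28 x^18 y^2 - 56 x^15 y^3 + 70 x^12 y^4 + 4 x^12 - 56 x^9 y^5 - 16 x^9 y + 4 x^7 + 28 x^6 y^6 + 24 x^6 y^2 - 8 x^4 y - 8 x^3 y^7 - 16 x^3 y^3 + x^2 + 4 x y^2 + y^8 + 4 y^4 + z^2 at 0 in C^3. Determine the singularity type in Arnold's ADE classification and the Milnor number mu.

Type A7, Milnor number mu = 7.

The Hessian of f at 0 is [[2, 0, 0], [0, 0, 0], [0, 0, 2]] with rank 2, so corank 1. A Groebner basis of the Jacobian ideal J(f) in C{x,y,z} is {x^4, x^3*y, x/2 + y^2, z}; counting standard monomials gives mu = 7. Corank 1: A-series; mu = 7 gives A_7.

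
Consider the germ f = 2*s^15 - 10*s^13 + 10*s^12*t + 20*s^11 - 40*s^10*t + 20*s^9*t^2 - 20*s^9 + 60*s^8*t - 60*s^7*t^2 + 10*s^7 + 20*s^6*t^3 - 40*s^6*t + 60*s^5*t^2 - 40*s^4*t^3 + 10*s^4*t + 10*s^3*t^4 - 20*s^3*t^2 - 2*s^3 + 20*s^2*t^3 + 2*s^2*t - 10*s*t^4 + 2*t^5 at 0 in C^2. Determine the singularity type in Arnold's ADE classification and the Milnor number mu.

Type D6, Milnor number mu = 6.

The Hessian of f at 0 has rank 0. Corank 2; j^3 = -2*s^2*(s - t) has shape L^2 M (L != M), so D-series; mu = 6 gives D_6.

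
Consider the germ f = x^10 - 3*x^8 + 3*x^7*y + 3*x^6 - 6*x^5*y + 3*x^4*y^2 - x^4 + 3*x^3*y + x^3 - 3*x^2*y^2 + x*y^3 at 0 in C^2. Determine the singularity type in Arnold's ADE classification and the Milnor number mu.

Type E_7, Milnor number mu = 7.

The Hessian of f at 0 is [[0, 0], [0, 0]] with rank 0, so corank 2. A Groebner basis of the Jacobian ideal J(f) in C{x,y} is {3*x^2 + y^4 + y^3, x^3, x^2*y - x^2 - y^3/3, -2*x^2 + x*y^2 - 2*y^3/3}; counting standard monomials gives mu = 7. Corank 2; j^3 = x^3 is a perfect cube, so E-series; the 4-jet and mu = 7 give E_7.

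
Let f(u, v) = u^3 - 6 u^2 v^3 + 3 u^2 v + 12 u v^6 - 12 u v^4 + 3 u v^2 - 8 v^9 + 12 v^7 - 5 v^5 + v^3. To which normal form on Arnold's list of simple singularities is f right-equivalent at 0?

The Hessian of f at 0 has rank 0. Corank 2; j^3 = (u + v)^3 is a perfect cube, so E-series; the 5-jet and mu = 8 give E_8.

E_8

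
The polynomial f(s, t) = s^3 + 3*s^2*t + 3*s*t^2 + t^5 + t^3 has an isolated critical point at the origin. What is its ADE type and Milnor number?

The Hessian of f at 0 is [[0, 0], [0, 0]] with rank 0, so corank 2. A Groebner basis of the Jacobian ideal J(f) in C{s,t} is {t^4, s^2 + 2*s*t + t^2}; counting standard monomials gives mu = 8. Corank 2; j^3 = (s + t)^3 is a perfect cube, so E-series; the 5-jet and mu = 8 give E_8.

Type E_{8}, Milnor number mu = 8.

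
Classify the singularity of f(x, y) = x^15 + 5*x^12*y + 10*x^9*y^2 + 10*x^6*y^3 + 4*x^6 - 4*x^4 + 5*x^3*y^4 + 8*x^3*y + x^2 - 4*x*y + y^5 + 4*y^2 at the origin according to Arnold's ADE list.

The Hessian of f at 0 has rank 1. Corank 1: A-series; mu = 4 gives A_4.

A4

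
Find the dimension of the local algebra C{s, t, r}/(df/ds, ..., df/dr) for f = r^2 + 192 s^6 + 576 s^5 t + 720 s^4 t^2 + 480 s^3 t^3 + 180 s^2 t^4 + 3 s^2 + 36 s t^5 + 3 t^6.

5

The Hessian of f at 0 has rank 2. Corank 1: A-series; mu = 5 gives A_5.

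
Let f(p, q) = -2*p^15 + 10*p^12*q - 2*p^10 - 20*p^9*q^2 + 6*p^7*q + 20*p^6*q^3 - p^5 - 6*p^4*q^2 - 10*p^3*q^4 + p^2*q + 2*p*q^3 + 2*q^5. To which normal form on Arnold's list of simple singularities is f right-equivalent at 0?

The Hessian of f at 0 is [[0, 0], [0, 0]] with rank 0, so corank 2. A Groebner basis of the Jacobian ideal J(f) in C{p,q} is {p^3, p^2*q, -p^2/4 + p*q^2, p*q + q^3}; counting standard monomials gives mu = 6. Corank 2; j^3 = p^2*q has shape L^2 M (L != M), so D-series; mu = 6 gives D_6.

D6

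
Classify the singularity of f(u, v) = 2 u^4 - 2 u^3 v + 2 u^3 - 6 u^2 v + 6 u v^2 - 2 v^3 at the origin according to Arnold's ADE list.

E_7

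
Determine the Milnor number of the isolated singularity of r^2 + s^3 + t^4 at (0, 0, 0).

The Hessian of f at 0 has rank 1. Corank 2; j^3 = s^3 is a perfect cube, so E-series; the 4-jet and mu = 6 give E_6.

6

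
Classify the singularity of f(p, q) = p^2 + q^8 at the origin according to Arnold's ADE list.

A7

The Hessian of f at 0 is [[2, 0], [0, 0]] with rank 1, so corank 1. A Groebner basis of the Jacobian ideal J(f) in C{p,q} is {q^7, p}; counting standard monomials gives mu = 7. Corank 1: A-series; mu = 7 gives A_7.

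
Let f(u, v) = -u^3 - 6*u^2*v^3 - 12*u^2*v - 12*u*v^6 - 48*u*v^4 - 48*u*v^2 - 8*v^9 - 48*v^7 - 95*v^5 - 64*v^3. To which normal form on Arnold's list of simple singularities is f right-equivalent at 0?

E_{8}

The Hessian of f at 0 has rank 0. Corank 2; j^3 = -(u + 4*v)^3 is a perfect cube, so E-series; the 5-jet and mu = 8 give E_8.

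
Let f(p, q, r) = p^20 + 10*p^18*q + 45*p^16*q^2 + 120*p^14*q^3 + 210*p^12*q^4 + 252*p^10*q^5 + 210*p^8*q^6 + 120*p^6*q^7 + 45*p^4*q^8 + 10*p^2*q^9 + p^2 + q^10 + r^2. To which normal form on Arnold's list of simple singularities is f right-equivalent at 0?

A_{9}

The Hessian of f at 0 is [[2, 0, 0], [0, 0, 0], [0, 0, 2]] with rank 2, so corank 1. A Groebner basis of the Jacobian ideal J(f) in C{p,q,r} is {q^9, p, r}; counting standard monomials gives mu = 9. Corank 1: A-series; mu = 9 gives A_9.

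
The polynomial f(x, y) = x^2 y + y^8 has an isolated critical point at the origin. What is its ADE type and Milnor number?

The Hessian of f at 0 is [[0, 0], [0, 0]] with rank 0, so corank 2. A Groebner basis of the Jacobian ideal J(f) in C{x,y} is {x^2/8 + y^7, x^3, x*y}; counting standard monomials gives mu = 9. Corank 2; j^3 = x^2*y has shape L^2 M (L != M), so D-series; mu = 9 gives D_9.

Type D_{9}, Milnor number mu = 9.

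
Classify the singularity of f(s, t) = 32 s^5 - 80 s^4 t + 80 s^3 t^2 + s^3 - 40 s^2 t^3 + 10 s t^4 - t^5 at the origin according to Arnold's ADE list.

E8

The Hessian of f at 0 is [[0, 0], [0, 0]] with rank 0, so corank 2. A Groebner basis of the Jacobian ideal J(f) in C{s,t} is {t^5, s*t^3 - t^4/8, s^2}; counting standard monomials gives mu = 8. Corank 2; j^3 = s^3 is a perfect cube, so E-series; the 5-jet and mu = 8 give E_8.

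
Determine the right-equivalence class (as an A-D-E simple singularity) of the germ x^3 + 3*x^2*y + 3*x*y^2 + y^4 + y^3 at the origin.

E_6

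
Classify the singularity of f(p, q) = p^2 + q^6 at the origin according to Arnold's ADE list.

The Hessian of f at 0 is [[2, 0], [0, 0]] with rank 1, so corank 1. A Groebner basis of the Jacobian ideal J(f) in C{p,q} is {q^5, p}; counting standard monomials gives mu = 5. Corank 1: A-series; mu = 5 gives A_5.

A_{5}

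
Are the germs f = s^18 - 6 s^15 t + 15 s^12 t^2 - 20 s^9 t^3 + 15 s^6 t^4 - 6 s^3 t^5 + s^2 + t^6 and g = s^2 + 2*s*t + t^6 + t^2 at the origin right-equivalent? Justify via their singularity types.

Yes.

The Hessian of f at 0 is [[2, 0], [0, 0]] with rank 1, so corank 1. A Groebner basis of the Jacobian ideal J(f) in C{s,t} is {t^5, s}; counting standard monomials gives mu = 5. Corank 1: A-series; mu = 5 gives A_5. The Hessian of g at 0 is [[2, 2], [2, 2]] with rank 1, so corank 1. A Groebner basis of the Jacobian ideal J(g) in C{s,t} is {t^5, s + t}; counting standard monomials gives mu = 5. Corank 1: A-series; mu = 5 gives A_5. Both have type A_5, hence right-equivalent.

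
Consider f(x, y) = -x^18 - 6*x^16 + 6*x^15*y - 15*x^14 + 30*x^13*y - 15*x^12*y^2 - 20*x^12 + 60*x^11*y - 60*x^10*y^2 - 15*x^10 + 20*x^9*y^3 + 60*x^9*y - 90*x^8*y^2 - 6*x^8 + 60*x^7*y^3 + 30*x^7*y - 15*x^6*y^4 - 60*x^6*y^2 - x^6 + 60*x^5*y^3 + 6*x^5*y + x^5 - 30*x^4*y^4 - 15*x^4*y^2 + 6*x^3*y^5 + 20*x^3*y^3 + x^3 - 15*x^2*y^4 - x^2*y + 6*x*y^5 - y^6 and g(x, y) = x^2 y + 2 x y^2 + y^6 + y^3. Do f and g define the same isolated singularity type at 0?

The Hessian of f at 0 is [[0, 0], [0, 0]] with rank 0, so corank 2. A Groebner basis of the Jacobian ideal J(f) in C{x,y} is {x*y/6 + y^5, x*y^2, x^2 - x*y}; counting standard monomials gives mu = 7. Corank 2; j^3 = x^2*(x - y) has shape L^2 M (L != M), so D-series; mu = 7 gives D_7. The Hessian of g at 0 is [[0, 0], [0, 0]] with rank 0, so corank 2. A Groebner basis of the Jacobian ideal J(g) in C{x,y} is {x^2/6 + y^5 - y^2/6, x^3 + y^3, x*y + y^2}; counting standard monomials gives mu = 7. Corank 2; j^3 = y*(x + y)^2 has shape L^2 M (L != M), so D-series; mu = 7 gives D_7. Both have type D_7, hence right-equivalent.

Yes.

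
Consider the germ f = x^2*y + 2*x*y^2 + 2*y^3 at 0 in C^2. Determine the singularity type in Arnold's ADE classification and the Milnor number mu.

The Hessian of f at 0 is [[0, 0], [0, 0]] with rank 0, so corank 2. A Groebner basis of the Jacobian ideal J(f) in C{x,y} is {y^3, x^2 + 2*y^2, x*y + y^2}; counting standard monomials gives mu = 4. Corank 2; j^3 = y*(x^2 + 2*x*y + 2*y^2) splits into three distinct lines over C (the quadratic factor has nonzero discriminant), so D_4.

Type D4, Milnor number mu = 4.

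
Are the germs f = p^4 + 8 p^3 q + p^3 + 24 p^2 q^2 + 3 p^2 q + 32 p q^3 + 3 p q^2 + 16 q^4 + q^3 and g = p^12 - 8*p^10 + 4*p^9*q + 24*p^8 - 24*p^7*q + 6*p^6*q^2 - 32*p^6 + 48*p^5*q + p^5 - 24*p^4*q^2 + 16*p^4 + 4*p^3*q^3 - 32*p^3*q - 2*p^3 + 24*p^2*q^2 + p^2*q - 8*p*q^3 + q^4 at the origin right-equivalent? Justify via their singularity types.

The Hessian of f at 0 is [[0, 0], [0, 0]] with rank 0, so corank 2. A Groebner basis of the Jacobian ideal J(f) in C{p,q} is {q^4, p*q^2 + 4*q^3/3, p^2 + 2*p*q + q^2}; counting standard monomials gives mu = 6. Corank 2; j^3 = (p + q)^3 is a perfect cube, so E-series; the 4-jet and mu = 6 give E_6. The Hessian of g at 0 is [[0, 0], [0, 0]] with rank 0, so corank 2. A Groebner basis of the Jacobian ideal J(g) in C{p,q} is {p*q^2, p*q/8 + q^3, p^2 - p*q/2}; counting standard monomials gives mu = 5. Corank 2; j^3 = -p^2*(2*p - q) has shape L^2 M (L != M), so D-series; mu = 5 gives D_5. f is E_6 but g is D_5, hence not right-equivalent.

No.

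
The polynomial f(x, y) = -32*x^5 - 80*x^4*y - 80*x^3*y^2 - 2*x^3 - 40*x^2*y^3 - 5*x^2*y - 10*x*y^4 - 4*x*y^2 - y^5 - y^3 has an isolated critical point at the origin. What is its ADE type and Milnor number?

The Hessian of f at 0 has rank 0. Corank 2; j^3 = -(x + y)^2*(2*x + y) has shape L^2 M (L != M), so D-series; mu = 6 gives D_6.

Type D_{6}, Milnor number mu = 6.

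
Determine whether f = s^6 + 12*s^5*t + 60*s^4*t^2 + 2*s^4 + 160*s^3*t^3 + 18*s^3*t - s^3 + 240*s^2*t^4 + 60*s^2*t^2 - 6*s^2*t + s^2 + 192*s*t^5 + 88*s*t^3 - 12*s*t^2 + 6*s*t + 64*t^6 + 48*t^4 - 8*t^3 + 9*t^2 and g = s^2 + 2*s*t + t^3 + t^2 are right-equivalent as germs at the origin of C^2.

Yes.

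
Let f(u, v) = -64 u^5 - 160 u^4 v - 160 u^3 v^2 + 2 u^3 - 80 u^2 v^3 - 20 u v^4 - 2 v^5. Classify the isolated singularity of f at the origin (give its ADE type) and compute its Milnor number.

The Hessian of f at 0 is [[0, 0], [0, 0]] with rank 0, so corank 2. A Groebner basis of the Jacobian ideal J(f) in C{u,v} is {v^5, u*v^3 + v^4/8, u^2}; counting standard monomials gives mu = 8. Corank 2; j^3 = 2*u^3 is a perfect cube, so E-series; the 5-jet and mu = 8 give E_8.

Type E_{8}, Milnor number mu = 8.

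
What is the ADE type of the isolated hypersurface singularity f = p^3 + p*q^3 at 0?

The Hessian of f at 0 is [[0, 0], [0, 0]] with rank 0, so corank 2. A Groebner basis of the Jacobian ideal J(f) in C{p,q} is {p^3, p*q^2, 3*p^2 + q^3}; counting standard monomials gives mu = 7. Corank 2; j^3 = p^3 is a perfect cube, so E-series; the 4-jet and mu = 7 give E_7.

E_{7}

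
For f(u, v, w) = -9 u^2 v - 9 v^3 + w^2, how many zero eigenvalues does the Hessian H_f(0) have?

Hessian at 0 has rank 1.

2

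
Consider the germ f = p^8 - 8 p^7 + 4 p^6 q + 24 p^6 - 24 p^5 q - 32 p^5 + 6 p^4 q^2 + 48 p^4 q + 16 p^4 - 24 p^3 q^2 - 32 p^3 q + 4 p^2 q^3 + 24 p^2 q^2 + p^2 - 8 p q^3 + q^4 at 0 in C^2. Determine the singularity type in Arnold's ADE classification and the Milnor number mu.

Type A_{3}, Milnor number mu = 3.

The Hessian of f at 0 has rank 1. Corank 1: A-series; mu = 3 gives A_3.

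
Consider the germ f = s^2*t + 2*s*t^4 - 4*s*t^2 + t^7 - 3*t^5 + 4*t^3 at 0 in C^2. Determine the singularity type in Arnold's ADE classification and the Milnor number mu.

Type D_6, Milnor number mu = 6.

The Hessian of f at 0 is [[0, 0], [0, 0]] with rank 0, so corank 2. A Groebner basis of the Jacobian ideal J(f) in C{s,t} is {s*t + t^4 - 2*t^2, s*t^2 - 2*t^3, s^2 - 9*s*t + 14*t^2}; counting standard monomials gives mu = 6. Corank 2; j^3 = t*(s - 2*t)^2 has shape L^2 M (L != M), so D-series; mu = 6 gives D_6.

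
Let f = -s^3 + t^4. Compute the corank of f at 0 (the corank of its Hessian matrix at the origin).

2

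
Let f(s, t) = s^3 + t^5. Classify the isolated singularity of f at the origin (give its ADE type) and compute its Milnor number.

The Hessian of f at 0 has rank 0. Corank 2; j^3 = s^3 is a perfect cube, so E-series; the 5-jet and mu = 8 give E_8.

Type E_{8}, Milnor number mu = 8.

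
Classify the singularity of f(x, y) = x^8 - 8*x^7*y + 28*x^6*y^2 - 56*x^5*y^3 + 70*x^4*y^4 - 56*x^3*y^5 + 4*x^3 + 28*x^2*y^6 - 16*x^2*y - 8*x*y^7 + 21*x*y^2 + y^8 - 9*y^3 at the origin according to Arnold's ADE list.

D9

The Hessian of f at 0 is [[0, 0], [0, 0]] with rank 0, so corank 2. A Groebner basis of the Jacobian ideal J(f) in C{x,y} is {-32*x*y + y^7 + 48*y^2, x*y^2 - 3*y^3/2, x^2 - 5*x*y/2 + 3*y^2/2}; counting standard monomials gives mu = 9. Corank 2; j^3 = (x - y)*(2*x - 3*y)^2 has shape L^2 M (L != M), so D-series; mu = 9 gives D_9.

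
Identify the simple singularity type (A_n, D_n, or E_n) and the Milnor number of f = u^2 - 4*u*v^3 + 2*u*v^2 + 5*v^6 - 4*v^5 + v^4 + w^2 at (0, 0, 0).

Type A_{5}, Milnor number mu = 5.

The Hessian of f at 0 has rank 2. Corank 1: A-series; mu = 5 gives A_5.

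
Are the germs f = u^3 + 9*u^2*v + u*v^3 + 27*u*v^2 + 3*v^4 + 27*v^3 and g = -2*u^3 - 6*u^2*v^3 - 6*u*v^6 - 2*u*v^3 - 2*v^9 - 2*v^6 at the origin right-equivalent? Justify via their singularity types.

Yes.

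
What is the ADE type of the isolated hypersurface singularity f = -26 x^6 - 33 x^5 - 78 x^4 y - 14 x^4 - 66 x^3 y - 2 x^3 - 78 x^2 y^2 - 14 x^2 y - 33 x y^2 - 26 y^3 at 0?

The Hessian of f at 0 is [[0, 0], [0, 0]] with rank 0, so corank 2. A Groebner basis of the Jacobian ideal J(f) in C{x,y} is {y^3, x^2 - 3*y^2/2, x*y + 3*y^2/2}; counting standard monomials gives mu = 4. Corank 2; j^3 = -(x + 2*y)*(2*x^2 + 10*x*y + 13*y^2) splits into three distinct lines over C (the quadratic factor has nonzero discriminant), so D_4.

D_{4}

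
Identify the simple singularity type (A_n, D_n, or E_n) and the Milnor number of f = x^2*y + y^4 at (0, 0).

The Hessian of f at 0 has rank 0. Corank 2; j^3 = x^2*y has shape L^2 M (L != M), so D-series; mu = 5 gives D_5.

Type D_5, Milnor number mu = 5.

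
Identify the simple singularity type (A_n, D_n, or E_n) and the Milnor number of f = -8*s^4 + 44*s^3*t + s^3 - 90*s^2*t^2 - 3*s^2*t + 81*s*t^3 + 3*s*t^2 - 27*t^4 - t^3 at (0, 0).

The Hessian of f at 0 is [[0, 0], [0, 0]] with rank 0, so corank 2. A Groebner basis of the Jacobian ideal J(f) in C{s,t} is {3*s^2/4 - 3*s*t/2 + t^4 + t^3/4 + 3*t^2/4, s^3 - 15*s^2/4 + 15*s*t/2 - 9*t^3/4 - 15*t^2/4, s^2*t - 9*s^2/4 + 9*s*t/2 - 7*t^3/4 - 9*t^2/4, -s^2 + s*t^2 + 2*s*t - 4*t^3/3 - t^2}; counting standard monomials gives mu = 7. Corank 2; j^3 = (s - t)^3 is a perfect cube, so E-series; the 4-jet and mu = 7 give E_7.

Type E7, Milnor number mu = 7.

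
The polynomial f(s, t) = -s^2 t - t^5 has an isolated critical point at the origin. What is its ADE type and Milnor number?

Type D_6, Milnor number mu = 6.

The Hessian of f at 0 has rank 0. Corank 2; j^3 = -s^2*t has shape L^2 M (L != M), so D-series; mu = 6 gives D_6.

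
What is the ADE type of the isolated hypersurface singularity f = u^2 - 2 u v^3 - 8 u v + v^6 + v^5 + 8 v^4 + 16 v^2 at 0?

A_{4}

The Hessian of f at 0 has rank 1. Corank 1: A-series; mu = 4 gives A_4.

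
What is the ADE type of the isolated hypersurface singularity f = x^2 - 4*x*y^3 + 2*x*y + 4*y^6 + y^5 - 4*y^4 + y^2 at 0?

A_4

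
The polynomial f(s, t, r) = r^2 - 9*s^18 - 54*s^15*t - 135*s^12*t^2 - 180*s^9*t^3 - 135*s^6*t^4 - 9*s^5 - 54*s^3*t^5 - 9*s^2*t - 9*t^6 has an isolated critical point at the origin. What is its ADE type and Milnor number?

Type D_{7}, Milnor number mu = 7.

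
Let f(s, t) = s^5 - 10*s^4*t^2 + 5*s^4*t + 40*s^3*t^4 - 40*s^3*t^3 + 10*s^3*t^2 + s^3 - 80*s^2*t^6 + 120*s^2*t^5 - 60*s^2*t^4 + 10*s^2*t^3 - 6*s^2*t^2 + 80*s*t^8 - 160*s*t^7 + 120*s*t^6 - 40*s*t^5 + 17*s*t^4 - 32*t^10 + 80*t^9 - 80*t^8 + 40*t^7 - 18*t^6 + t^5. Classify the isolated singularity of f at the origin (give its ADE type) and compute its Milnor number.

Type E8, Milnor number mu = 8.

The Hessian of f at 0 has rank 0. Corank 2; j^3 = s^3 is a perfect cube, so E-series; the 5-jet and mu = 8 give E_8.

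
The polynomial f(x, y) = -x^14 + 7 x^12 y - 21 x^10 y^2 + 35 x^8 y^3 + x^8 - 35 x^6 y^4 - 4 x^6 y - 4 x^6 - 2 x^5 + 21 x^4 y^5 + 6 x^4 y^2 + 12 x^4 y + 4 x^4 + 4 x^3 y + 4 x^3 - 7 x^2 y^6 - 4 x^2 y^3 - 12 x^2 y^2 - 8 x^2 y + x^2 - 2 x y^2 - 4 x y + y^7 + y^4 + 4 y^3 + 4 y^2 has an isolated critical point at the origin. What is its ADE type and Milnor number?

Type A6, Milnor number mu = 6.

The Hessian of f at 0 has rank 1. Corank 1: A-series; mu = 6 gives A_6.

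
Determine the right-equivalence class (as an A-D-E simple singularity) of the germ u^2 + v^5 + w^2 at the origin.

A4

The Hessian of f at 0 has rank 2. Corank 1: A-series; mu = 4 gives A_4.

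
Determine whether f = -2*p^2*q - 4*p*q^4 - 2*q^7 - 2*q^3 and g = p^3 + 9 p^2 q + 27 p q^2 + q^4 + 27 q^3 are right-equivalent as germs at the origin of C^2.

The Hessian of f at 0 has rank 0. Corank 2; j^3 = -2*q*(p^2 + q^2) splits into three distinct lines over C (the quadratic factor has nonzero discriminant), so D_4. The Hessian of g at 0 has rank 0. Corank 2; j^3 = (p + 3*q)^3 is a perfect cube, so E-series; the 4-jet and mu = 6 give E_6. f is D_4 but g is E_6, hence not right-equivalent.

No.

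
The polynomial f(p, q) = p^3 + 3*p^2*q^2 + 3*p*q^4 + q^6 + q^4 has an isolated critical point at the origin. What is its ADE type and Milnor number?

The Hessian of f at 0 is [[0, 0], [0, 0]] with rank 0, so corank 2. A Groebner basis of the Jacobian ideal J(f) in C{p,q} is {p^3, p^2*q, p^2/2 + p*q^2, q^3}; counting standard monomials gives mu = 6. Corank 2; j^3 = p^3 is a perfect cube, so E-series; the 4-jet and mu = 6 give E_6.

Type E_6, Milnor number mu = 6.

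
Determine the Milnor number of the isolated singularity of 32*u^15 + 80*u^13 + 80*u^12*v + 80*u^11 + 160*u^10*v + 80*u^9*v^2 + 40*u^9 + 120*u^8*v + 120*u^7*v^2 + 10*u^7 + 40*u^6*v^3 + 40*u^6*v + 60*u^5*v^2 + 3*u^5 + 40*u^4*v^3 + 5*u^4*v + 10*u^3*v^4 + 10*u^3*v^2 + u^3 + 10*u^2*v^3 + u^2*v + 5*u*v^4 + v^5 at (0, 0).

6

The Hessian of f at 0 has rank 0. Corank 2; j^3 = u^2*(u + v) has shape L^2 M (L != M), so D-series; mu = 6 gives D_6.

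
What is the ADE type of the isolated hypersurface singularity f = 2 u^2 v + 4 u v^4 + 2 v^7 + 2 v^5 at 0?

The Hessian of f at 0 is [[0, 0], [0, 0]] with rank 0, so corank 2. A Groebner basis of the Jacobian ideal J(f) in C{u,v} is {u*v + v^4, u*v^2, u^2 - 5*u*v}; counting standard monomials gives mu = 6. Corank 2; j^3 = 2*u^2*v has shape L^2 M (L != M), so D-series; mu = 6 gives D_6.

D6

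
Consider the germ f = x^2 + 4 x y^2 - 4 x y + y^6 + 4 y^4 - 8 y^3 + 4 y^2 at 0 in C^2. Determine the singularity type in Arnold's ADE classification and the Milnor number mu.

Type A_5, Milnor number mu = 5.

The Hessian of f at 0 has rank 1. Corank 1: A-series; mu = 5 gives A_5.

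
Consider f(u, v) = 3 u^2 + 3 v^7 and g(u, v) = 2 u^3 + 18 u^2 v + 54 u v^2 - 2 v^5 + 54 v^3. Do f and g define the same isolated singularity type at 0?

The Hessian of f at 0 has rank 1. Corank 1: A-series; mu = 6 gives A_6. The Hessian of g at 0 has rank 0. Corank 2; j^3 = 2*(u + 3*v)^3 is a perfect cube, so E-series; the 5-jet and mu = 8 give E_8. f is A_6 but g is E_8, hence not right-equivalent.

No.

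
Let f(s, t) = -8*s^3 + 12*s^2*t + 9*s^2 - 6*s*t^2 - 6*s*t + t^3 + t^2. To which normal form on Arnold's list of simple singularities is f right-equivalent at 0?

A2

The Hessian of f at 0 is [[18, -6], [-6, 2]] with rank 1, so corank 1. A Groebner basis of the Jacobian ideal J(f) in C{s,t} is {t^2, s - t/3}; counting standard monomials gives mu = 2. Corank 1: A-series; mu = 2 gives A_2.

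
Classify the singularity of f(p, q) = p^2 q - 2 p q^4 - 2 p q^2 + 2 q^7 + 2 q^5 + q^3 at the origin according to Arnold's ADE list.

The Hessian of f at 0 is [[0, 0], [0, 0]] with rank 0, so corank 2. A Groebner basis of the Jacobian ideal J(f) in C{p,q} is {p^2/6 + p*q^3 - 4*p*q/3 + 7*q^2/6, -p*q + q^4 + q^2, p^3 - 3*p*q^2 + 2*q^3, p^2*q - 2*p*q^2 + q^3}; counting standard monomials gives mu = 8. Corank 2; j^3 = q*(p - q)^2 has shape L^2 M (L != M), so D-series; mu = 8 gives D_8.

D8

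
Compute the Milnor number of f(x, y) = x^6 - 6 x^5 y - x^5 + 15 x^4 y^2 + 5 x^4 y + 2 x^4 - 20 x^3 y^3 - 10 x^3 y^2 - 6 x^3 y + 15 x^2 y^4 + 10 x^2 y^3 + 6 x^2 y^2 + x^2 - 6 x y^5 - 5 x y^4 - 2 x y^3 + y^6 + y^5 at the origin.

4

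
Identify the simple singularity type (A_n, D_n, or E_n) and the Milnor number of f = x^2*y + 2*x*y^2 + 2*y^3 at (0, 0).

Type D_{4}, Milnor number mu = 4.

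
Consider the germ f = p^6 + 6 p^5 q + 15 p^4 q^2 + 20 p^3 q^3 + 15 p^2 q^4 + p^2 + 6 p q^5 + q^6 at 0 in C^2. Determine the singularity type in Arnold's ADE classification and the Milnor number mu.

Type A_{5}, Milnor number mu = 5.

The Hessian of f at 0 has rank 1. Corank 1: A-series; mu = 5 gives A_5.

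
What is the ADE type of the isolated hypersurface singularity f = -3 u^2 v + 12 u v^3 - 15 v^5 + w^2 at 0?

D_6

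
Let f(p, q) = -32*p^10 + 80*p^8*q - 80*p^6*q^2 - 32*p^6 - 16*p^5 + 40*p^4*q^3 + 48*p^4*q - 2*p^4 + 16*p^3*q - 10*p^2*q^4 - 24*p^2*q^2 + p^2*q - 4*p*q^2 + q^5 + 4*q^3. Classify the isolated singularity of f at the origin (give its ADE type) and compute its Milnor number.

The Hessian of f at 0 is [[0, 0], [0, 0]] with rank 0, so corank 2. A Groebner basis of the Jacobian ideal J(f) in C{p,q} is {p^3 + 64*p^2/251 - 261*p*q/502 + 5*q^2/251, p^2*q + p*q/4 - q^2/2, -16*p^2/251 + p*q^2 + 763*p*q/2008 - 507*q^2/1004, -16*p^2/251 + 1275*p*q/4016 + q^3 - 763*q^2/2008}; counting standard monomials gives mu = 6. Corank 2; j^3 = q*(p - 2*q)^2 has shape L^2 M (L != M), so D-series; mu = 6 gives D_6.

Type D_6, Milnor number mu = 6.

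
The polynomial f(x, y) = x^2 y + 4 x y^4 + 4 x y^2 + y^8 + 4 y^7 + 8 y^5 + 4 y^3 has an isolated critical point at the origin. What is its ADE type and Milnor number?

The Hessian of f at 0 is [[0, 0], [0, 0]] with rank 0, so corank 2. A Groebner basis of the Jacobian ideal J(f) in C{x,y} is {x^2*y^2 - 4*x^2*y - 2*x^2 - 16*x*y^2 - 6*x*y - 16*y^3 - 4*y^2, x^2*y + x^2/2 + x*y^3 + 4*x*y^2 + x*y + 4*y^3, x*y/2 + y^4 + y^2, x^3 + 6*x^2*y + 12*x*y^2 + 8*y^3}; counting standard monomials gives mu = 9. Corank 2; j^3 = y*(x + 2*y)^2 has shape L^2 M (L != M), so D-series; mu = 9 gives D_9.

Type D_{9}, Milnor number mu = 9.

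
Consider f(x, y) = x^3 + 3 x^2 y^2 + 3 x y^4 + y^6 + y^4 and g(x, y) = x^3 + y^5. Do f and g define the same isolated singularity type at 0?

No.

The Hessian of f at 0 has rank 0. Corank 2; j^3 = x^3 is a perfect cube, so E-series; the 4-jet and mu = 6 give E_6. The Hessian of g at 0 has rank 0. Corank 2; j^3 = x^3 is a perfect cube, so E-series; the 5-jet and mu = 8 give E_8. f is E_6 but g is E_8, hence not right-equivalent.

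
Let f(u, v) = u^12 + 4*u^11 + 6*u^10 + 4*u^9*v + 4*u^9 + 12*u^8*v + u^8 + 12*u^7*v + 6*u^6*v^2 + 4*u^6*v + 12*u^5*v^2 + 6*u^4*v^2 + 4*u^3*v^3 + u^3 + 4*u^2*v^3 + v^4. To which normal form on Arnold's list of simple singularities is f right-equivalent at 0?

E_6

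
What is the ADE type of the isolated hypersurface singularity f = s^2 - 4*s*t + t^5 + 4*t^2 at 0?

The Hessian of f at 0 is [[2, -4], [-4, 8]] with rank 1, so corank 1. A Groebner basis of the Jacobian ideal J(f) in C{s,t} is {t^4, s - 2*t}; counting standard monomials gives mu = 4. Corank 1: A-series; mu = 4 gives A_4.

A4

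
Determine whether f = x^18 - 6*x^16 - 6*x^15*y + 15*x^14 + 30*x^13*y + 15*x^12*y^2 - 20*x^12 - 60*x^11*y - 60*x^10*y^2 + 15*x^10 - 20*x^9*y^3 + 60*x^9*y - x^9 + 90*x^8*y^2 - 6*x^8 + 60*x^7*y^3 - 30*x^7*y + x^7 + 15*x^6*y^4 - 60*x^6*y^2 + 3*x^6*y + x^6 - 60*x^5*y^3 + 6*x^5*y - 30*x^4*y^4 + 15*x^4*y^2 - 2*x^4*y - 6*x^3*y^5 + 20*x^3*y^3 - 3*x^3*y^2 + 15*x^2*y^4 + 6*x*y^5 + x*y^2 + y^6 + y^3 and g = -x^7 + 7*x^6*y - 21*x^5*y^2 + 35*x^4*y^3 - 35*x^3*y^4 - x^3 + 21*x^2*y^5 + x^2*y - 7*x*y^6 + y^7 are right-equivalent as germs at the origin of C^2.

No.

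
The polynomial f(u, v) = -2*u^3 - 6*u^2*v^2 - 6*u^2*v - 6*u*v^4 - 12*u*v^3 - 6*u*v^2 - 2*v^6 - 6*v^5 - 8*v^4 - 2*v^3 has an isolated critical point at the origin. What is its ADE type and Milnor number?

Type E_{6}, Milnor number mu = 6.

The Hessian of f at 0 is [[0, 0], [0, 0]] with rank 0, so corank 2. A Groebner basis of the Jacobian ideal J(f) in C{u,v} is {u^3 + 3*u^2/2 + 3*u*v + 3*v^2/2, u^2*v - u^2 - 2*u*v - v^2, u^2/2 + u*v^2 + u*v + v^2/2, v^3}; counting standard monomials gives mu = 6. Corank 2; j^3 = -2*(u + v)^3 is a perfect cube, so E-series; the 4-jet and mu = 6 give E_6.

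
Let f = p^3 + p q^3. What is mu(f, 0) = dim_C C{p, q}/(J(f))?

7

The Hessian of f at 0 has rank 0. Corank 2; j^3 = p^3 is a perfect cube, so E-series; the 4-jet and mu = 7 give E_7.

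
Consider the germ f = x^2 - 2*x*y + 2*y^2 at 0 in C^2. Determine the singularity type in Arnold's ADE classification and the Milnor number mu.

Type A1, Milnor number mu = 1.

The Hessian of f at 0 is [[2, -2], [-2, 4]] with rank 2, so corank 0. A Groebner basis of the Jacobian ideal J(f) in C{x,y} is {x, y}; counting standard monomials gives mu = 1. Corank 0: nondegenerate Morse point, so A_1.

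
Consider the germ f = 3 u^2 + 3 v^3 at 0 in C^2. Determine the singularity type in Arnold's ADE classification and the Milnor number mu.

Type A_2, Milnor number mu = 2.

The Hessian of f at 0 is [[6, 0], [0, 0]] with rank 1, so corank 1. A Groebner basis of the Jacobian ideal J(f) in C{u,v} is {v^2, u}; counting standard monomials gives mu = 2. Corank 1: A-series; mu = 2 gives A_2.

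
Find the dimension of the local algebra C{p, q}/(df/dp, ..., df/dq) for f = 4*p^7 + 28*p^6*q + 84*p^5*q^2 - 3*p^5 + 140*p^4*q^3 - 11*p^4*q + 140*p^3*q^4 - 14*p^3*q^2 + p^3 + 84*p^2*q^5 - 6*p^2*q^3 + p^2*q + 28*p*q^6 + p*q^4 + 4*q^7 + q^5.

The Hessian of f at 0 has rank 0. Corank 2; j^3 = p^2*(p + q) has shape L^2 M (L != M), so D-series; mu = 6 gives D_6.

6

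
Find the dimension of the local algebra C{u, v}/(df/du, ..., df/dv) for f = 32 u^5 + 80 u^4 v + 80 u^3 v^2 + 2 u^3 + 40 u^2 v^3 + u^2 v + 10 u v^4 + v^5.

6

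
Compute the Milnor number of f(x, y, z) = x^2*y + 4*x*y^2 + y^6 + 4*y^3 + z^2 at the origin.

7

The Hessian of f at 0 has rank 1. Corank 2; j^3 = y*(x + 2*y)^2 has shape L^2 M (L != M), so D-series; mu = 7 gives D_7.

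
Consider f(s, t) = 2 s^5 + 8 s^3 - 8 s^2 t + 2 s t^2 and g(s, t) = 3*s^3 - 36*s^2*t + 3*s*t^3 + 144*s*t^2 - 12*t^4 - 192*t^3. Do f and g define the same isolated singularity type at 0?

The Hessian of f at 0 has rank 0. Corank 2; j^3 = 2*s*(2*s - t)^2 has shape L^2 M (L != M), so D-series; mu = 6 gives D_6. The Hessian of g at 0 has rank 0. Corank 2; j^3 = 3*(s - 4*t)^3 is a perfect cube, so E-series; the 4-jet and mu = 7 give E_7. f is D_6 but g is E_7, hence not right-equivalent.

No.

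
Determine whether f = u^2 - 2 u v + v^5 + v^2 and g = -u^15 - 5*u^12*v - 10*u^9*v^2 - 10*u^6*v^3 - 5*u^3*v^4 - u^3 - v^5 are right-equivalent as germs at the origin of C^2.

No.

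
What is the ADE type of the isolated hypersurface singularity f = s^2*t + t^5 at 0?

D6

The Hessian of f at 0 has rank 0. Corank 2; j^3 = s^2*t has shape L^2 M (L != M), so D-series; mu = 6 gives D_6.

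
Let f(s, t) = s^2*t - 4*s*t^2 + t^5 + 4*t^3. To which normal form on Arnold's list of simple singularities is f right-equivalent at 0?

D_6

The Hessian of f at 0 has rank 0. Corank 2; j^3 = t*(s - 2*t)^2 has shape L^2 M (L != M), so D-series; mu = 6 gives D_6.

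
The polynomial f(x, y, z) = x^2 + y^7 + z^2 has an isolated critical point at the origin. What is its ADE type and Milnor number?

Type A_{6}, Milnor number mu = 6.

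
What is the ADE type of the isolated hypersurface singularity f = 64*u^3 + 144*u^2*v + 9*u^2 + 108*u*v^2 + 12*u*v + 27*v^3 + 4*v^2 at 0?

The Hessian of f at 0 has rank 1. Corank 1: A-series; mu = 2 gives A_2.

A2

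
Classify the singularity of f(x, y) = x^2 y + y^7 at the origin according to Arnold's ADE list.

The Hessian of f at 0 has rank 0. Corank 2; j^3 = x^2*y has shape L^2 M (L != M), so D-series; mu = 8 gives D_8.

D_{8}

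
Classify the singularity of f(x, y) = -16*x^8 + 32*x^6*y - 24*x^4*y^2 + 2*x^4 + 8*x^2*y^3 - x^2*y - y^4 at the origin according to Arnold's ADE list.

D5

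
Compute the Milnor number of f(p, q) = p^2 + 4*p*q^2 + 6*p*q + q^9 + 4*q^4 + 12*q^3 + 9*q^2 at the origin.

8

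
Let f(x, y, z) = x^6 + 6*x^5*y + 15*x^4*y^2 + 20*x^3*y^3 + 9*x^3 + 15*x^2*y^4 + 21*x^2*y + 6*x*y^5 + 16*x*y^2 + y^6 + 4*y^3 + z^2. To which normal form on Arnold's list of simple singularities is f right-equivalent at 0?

The Hessian of f at 0 has rank 1. Corank 2; j^3 = (x + y)*(3*x + 2*y)^2 has shape L^2 M (L != M), so D-series; mu = 7 gives D_7.

D_{7}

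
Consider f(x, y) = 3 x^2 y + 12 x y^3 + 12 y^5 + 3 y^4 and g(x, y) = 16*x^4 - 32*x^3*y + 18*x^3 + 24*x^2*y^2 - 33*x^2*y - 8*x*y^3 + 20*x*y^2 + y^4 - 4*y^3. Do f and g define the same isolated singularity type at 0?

The Hessian of f at 0 is [[0, 0], [0, 0]] with rank 0, so corank 2. A Groebner basis of the Jacobian ideal J(f) in C{x,y} is {x*y^2, x*y/2 + y^3, x^2 - 2*x*y}; counting standard monomials gives mu = 5. Corank 2; j^3 = 3*x^2*y has shape L^2 M (L != M), so D-series; mu = 5 gives D_5. The Hessian of g at 0 is [[0, 0], [0, 0]] with rank 0, so corank 2. A Groebner basis of the Jacobian ideal J(g) in C{x,y} is {x*y^2 - 27*x*y/4 + 9*y^2/2, -81*x*y/8 + y^3 + 27*y^2/4, x^2 - 7*x*y/6 + y^2/3}; counting standard monomials gives mu = 5. Corank 2; j^3 = (2*x - y)*(3*x - 2*y)^2 has shape L^2 M (L != M), so D-series; mu = 5 gives D_5. Both have type D_5, hence right-equivalent.

Yes.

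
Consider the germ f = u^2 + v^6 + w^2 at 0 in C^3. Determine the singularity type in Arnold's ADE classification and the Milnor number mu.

Type A5, Milnor number mu = 5.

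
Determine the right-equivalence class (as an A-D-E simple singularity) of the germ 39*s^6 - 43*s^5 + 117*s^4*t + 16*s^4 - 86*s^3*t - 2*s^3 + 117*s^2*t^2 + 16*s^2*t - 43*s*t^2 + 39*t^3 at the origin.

The Hessian of f at 0 has rank 0. Corank 2; j^3 = -(s - 3*t)*(2*s^2 - 10*s*t + 13*t^2) splits into three distinct lines over C (the quadratic factor has nonzero discriminant), so D_4.

D4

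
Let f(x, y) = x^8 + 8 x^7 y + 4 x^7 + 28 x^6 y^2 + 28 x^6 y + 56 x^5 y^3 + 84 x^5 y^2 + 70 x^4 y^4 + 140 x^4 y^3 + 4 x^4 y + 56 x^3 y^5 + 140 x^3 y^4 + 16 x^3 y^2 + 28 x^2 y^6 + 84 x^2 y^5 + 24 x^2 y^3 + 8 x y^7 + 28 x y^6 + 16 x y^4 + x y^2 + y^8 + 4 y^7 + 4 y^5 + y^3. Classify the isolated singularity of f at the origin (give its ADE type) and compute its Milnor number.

Type D_{9}, Milnor number mu = 9.

The Hessian of f at 0 is [[0, 0], [0, 0]] with rank 0, so corank 2. A Groebner basis of the Jacobian ideal J(f) in C{x,y} is {x^4 - 4*x*y^2 + x*y/2 - 3*y^2/2, x^3*y + x*y^2 + y^2/2, x^2*y^2, y^3}; counting standard monomials gives mu = 9. Corank 2; j^3 = y^2*(x + y) has shape L^2 M (L != M), so D-series; mu = 9 gives D_9.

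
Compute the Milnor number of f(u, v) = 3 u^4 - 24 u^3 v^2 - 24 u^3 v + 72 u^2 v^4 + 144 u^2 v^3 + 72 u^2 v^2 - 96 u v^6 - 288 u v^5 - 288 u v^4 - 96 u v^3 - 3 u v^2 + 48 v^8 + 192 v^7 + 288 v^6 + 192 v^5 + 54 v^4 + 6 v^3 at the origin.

The Hessian of f at 0 has rank 0. Corank 2; j^3 = -3*v^2*(u - 2*v) has shape L^2 M (L != M), so D-series; mu = 5 gives D_5.

5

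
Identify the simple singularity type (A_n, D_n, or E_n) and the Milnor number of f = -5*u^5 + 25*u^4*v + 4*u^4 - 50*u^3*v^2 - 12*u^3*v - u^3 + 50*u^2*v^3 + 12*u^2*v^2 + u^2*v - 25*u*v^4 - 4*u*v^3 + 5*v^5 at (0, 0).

Type D_{6}, Milnor number mu = 6.

The Hessian of f at 0 is [[0, 0], [0, 0]] with rank 0, so corank 2. A Groebner basis of the Jacobian ideal J(f) in C{u,v} is {u^3, u^2*v, 2*u^2 + u*v^2, 13*u^2/2 - u*v/2 + v^3}; counting standard monomials gives mu = 6. Corank 2; j^3 = -u^2*(u - v) has shape L^2 M (L != M), so D-series; mu = 6 gives D_6.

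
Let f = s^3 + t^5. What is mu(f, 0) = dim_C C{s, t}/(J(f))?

The Hessian of f at 0 is [[0, 0], [0, 0]] with rank 0, so corank 2. A Groebner basis of the Jacobian ideal J(f) in C{s,t} is {t^4, s^2}; counting standard monomials gives mu = 8. Corank 2; j^3 = s^3 is a perfect cube, so E-series; the 5-jet and mu = 8 give E_8.

8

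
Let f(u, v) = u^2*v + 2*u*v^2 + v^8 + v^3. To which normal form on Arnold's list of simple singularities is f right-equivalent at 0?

D_{9}

The Hessian of f at 0 is [[0, 0], [0, 0]] with rank 0, so corank 2. A Groebner basis of the Jacobian ideal J(f) in C{u,v} is {u^2/8 + v^7 - v^2/8, u^3 + v^3, u*v + v^2}; counting standard monomials gives mu = 9. Corank 2; j^3 = v*(u + v)^2 has shape L^2 M (L != M), so D-series; mu = 9 gives D_9.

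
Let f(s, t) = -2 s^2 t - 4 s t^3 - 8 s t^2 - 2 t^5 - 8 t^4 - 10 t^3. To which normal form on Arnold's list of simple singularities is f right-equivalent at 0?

D_4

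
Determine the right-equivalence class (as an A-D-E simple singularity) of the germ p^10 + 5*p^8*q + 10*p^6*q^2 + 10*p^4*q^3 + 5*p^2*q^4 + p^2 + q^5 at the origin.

The Hessian of f at 0 has rank 1. Corank 1: A-series; mu = 4 gives A_4.

A4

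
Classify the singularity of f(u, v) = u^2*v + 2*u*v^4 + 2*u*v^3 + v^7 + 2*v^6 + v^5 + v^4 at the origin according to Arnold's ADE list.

The Hessian of f at 0 has rank 0. Corank 2; j^3 = u^2*v has shape L^2 M (L != M), so D-series; mu = 5 gives D_5.

D5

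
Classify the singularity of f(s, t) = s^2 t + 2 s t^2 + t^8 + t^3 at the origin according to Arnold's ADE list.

The Hessian of f at 0 is [[0, 0], [0, 0]] with rank 0, so corank 2. A Groebner basis of the Jacobian ideal J(f) in C{s,t} is {s^2/8 + t^7 - t^2/8, s^3 + t^3, s*t + t^2}; counting standard monomials gives mu = 9. Corank 2; j^3 = t*(s + t)^2 has shape L^2 M (L != M), so D-series; mu = 9 gives D_9.

D_9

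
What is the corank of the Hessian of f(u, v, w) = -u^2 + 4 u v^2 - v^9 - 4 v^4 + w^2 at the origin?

1

The Hessian at 0 is [[-2, 0, 0], [0, 0, 0], [0, 0, 2]] of rank 2; hence corank 1.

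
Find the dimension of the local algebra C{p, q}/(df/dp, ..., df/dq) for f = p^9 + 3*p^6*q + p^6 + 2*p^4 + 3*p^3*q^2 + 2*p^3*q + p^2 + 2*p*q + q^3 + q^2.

The Hessian of f at 0 has rank 1. Corank 1: A-series; mu = 2 gives A_2.

2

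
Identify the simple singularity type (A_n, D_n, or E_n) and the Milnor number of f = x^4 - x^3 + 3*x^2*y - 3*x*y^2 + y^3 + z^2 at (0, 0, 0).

Type E_6, Milnor number mu = 6.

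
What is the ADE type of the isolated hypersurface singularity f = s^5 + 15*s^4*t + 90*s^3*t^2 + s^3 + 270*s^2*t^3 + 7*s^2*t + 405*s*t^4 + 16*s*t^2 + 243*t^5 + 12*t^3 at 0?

D_{6}

The Hessian of f at 0 is [[0, 0], [0, 0]] with rank 0, so corank 2. A Groebner basis of the Jacobian ideal J(f) in C{s,t} is {-s*t/5 + t^4 - 2*t^2/5, s*t^2 + 2*t^3, s^2 + 5*s*t + 6*t^2}; counting standard monomials gives mu = 6. Corank 2; j^3 = (s + 2*t)^2*(s + 3*t) has shape L^2 M (L != M), so D-series; mu = 6 gives D_6.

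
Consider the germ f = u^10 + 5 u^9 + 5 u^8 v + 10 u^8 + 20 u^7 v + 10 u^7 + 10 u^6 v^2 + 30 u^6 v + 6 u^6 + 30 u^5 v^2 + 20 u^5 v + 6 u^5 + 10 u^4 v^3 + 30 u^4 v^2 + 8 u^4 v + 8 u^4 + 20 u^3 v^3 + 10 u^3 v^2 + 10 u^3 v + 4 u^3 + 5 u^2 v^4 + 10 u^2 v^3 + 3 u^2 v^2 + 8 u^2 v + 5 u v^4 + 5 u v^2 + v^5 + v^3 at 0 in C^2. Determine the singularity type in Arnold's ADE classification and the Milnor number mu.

The Hessian of f at 0 has rank 0. Corank 2; j^3 = (u + v)*(2*u + v)^2 has shape L^2 M (L != M), so D-series; mu = 6 gives D_6.

Type D_6, Milnor number mu = 6.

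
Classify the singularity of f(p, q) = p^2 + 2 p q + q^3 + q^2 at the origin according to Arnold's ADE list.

A2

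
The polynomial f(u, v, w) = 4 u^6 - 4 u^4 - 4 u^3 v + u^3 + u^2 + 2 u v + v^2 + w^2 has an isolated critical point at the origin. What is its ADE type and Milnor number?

The Hessian of f at 0 has rank 2. Corank 1: A-series; mu = 2 gives A_2.

Type A_{2}, Milnor number mu = 2.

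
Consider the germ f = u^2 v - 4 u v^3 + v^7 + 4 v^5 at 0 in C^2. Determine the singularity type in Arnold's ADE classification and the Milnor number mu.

The Hessian of f at 0 has rank 0. Corank 2; j^3 = u^2*v has shape L^2 M (L != M), so D-series; mu = 8 gives D_8.

Type D_{8}, Milnor number mu = 8.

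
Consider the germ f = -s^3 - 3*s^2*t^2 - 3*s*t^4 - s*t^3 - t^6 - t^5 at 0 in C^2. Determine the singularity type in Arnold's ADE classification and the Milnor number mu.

Type E_{7}, Milnor number mu = 7.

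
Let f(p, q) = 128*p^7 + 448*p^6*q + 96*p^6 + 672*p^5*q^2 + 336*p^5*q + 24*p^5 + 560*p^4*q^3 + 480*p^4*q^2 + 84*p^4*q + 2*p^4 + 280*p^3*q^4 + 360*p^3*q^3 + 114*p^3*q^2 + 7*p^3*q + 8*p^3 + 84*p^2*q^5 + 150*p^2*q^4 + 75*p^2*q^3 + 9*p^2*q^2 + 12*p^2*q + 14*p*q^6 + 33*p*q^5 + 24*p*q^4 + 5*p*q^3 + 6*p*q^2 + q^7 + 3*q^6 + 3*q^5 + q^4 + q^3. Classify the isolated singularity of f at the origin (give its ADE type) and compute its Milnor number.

Type E_{7}, Milnor number mu = 7.

The Hessian of f at 0 has rank 0. Corank 2; j^3 = (2*p + q)^3 is a perfect cube, so E-series; the 4-jet and mu = 7 give E_7.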